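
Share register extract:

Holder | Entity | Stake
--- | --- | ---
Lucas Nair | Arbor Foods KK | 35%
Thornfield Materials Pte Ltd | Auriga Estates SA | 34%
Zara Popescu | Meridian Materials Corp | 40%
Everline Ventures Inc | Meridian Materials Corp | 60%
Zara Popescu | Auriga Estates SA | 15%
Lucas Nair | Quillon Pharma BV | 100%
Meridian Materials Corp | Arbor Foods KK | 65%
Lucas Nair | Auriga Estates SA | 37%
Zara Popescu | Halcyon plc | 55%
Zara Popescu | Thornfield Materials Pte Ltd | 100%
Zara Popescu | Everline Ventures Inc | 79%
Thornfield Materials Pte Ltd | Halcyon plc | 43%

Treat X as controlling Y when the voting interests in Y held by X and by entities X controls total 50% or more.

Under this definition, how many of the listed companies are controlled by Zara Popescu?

Zara holds 79% of Everline, so Zara controls Everline.
Zara holds 100% of Thornfield, so Zara controls Thornfield.
Everline and Zara together hold 60% + 40% = 100% of Meridian, so Zara controls Meridian.
Meridian holds 65% of Arbor, so Zara controls Arbor.
Zara and Thornfield together hold 55% + 43% = 98% of Halcyon, so Zara controls Halcyon.
No other company's threshold is met.
Zara controls 5 companies.

5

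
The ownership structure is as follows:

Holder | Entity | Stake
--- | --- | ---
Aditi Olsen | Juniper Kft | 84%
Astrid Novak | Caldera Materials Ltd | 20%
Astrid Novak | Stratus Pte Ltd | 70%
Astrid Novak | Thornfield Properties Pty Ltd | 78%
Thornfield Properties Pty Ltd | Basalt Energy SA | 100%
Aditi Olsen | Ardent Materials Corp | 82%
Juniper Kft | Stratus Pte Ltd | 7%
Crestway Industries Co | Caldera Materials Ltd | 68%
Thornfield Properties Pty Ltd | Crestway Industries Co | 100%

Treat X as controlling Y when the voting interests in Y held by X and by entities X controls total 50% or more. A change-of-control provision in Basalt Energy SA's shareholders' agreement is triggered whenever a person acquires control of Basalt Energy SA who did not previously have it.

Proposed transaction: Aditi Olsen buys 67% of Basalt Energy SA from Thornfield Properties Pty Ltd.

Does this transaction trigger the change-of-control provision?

The purchase adds only to Aditi's holdings (Thornfield's stake shrinks), so Aditi is the only person who could newly come to control Basalt.
Aditi holds 82% of Ardent, so Aditi controls Ardent.
Aditi holds 84% of Juniper, so Aditi controls Juniper.
Neither Aditi nor any entity Aditi controls holds any voting interest in Basalt.
So before the transaction, Aditi does not control Basalt.
After the purchase, Aditi holds 67% of Basalt directly, and Thornfield's stake falls to 33%.
Aditi holds 67% of Basalt, so Aditi controls Basalt.
Aditi did not control Basalt before and does after, so the clause is triggered.

Yes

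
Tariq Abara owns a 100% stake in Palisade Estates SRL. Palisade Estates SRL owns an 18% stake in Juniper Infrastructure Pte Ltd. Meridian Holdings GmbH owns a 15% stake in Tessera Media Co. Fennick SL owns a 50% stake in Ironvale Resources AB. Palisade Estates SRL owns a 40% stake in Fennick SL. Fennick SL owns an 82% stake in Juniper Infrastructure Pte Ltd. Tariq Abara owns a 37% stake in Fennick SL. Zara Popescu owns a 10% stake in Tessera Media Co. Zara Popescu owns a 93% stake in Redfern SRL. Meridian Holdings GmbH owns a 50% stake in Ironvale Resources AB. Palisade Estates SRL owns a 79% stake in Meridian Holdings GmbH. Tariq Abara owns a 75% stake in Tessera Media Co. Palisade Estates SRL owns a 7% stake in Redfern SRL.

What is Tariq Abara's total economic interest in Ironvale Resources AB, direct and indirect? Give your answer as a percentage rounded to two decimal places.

78.00%

Tariq reaches Ironvale along 3 paths.
Via Palisade → Meridian: 100% × 79% × 50% = 39.5%.
Via Fennick: 37% × 50% = 18.5%.
Via Palisade → Fennick: 100% × 40% × 50% = 20%.
Total: 39.5% + 18.5% + 20% = 78%.
Rounded: 78.00%.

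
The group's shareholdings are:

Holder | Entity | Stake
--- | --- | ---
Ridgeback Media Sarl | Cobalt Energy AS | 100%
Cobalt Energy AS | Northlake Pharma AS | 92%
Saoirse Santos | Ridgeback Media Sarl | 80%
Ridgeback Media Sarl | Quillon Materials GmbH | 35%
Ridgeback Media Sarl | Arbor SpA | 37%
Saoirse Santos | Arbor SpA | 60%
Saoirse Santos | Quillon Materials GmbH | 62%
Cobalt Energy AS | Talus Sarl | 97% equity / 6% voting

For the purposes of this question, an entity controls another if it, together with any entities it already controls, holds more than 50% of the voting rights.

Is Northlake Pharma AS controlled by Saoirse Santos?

Saoirse holds 80% of Ridgeback, so Saoirse controls Ridgeback.
Ridgeback holds 100% of Cobalt, so Saoirse controls Cobalt.
Cobalt holds 92% of Northlake, so Saoirse controls Northlake.

Yes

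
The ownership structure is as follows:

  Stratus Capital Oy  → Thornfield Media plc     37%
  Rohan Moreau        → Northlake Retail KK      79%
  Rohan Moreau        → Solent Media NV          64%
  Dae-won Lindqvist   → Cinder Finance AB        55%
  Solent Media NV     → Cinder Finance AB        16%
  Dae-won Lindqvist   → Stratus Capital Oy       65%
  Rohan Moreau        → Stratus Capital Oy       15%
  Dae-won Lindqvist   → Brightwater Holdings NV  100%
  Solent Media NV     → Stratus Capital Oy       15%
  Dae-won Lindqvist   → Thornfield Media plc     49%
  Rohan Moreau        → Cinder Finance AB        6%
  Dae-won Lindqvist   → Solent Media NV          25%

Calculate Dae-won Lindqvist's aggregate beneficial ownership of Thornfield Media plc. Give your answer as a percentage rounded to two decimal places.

Dae-won reaches Thornfield along 3 paths.
Via Solent → Stratus: 25% × 15% × 37% = 1.3875%.
Via Stratus: 65% × 37% = 24.05%.
Direct stake: 49% = 49%.
Total: 1.3875% + 24.05% + 49% = 74.4375%.
Rounded: 74.44%.

74.44%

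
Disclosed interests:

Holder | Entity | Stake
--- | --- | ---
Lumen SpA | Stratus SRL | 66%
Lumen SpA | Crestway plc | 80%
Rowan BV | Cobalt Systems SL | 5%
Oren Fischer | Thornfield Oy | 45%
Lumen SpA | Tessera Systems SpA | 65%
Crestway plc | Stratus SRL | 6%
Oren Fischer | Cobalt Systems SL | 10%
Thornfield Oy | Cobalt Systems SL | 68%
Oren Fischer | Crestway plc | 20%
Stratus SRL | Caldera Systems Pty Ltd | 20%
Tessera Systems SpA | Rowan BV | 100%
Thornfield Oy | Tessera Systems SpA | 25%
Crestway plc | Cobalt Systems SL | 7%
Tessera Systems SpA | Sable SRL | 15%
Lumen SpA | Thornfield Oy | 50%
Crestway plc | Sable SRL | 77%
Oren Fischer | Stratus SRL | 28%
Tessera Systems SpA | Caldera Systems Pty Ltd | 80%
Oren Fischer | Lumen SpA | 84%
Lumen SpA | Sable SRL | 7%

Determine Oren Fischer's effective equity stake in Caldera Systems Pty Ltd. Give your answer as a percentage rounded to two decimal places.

Oren reaches Caldera along 7 paths.
Via Lumen → Stratus: 84% × 66% × 20% = 11.088%.
Via Stratus: 28% × 20% = 5.6%.
Via Crestway → Stratus: 20% × 6% × 20% = 0.24%.
Via Lumen → Crestway → Stratus: 84% × 80% × 6% × 20% = 0.8064%.
Via Lumen → Tessera: 84% × 65% × 80% = 43.68%.
Via Lumen → Thornfield → Tessera: 84% × 50% × 25% × 80% = 8.4%.
Via Thornfield → Tessera: 45% × 25% × 80% = 9%.
Total: 11.088% + 5.6% + 0.24% + 0.8064% + 43.68% + 8.4% + 9% = 78.8144%.
Rounded: 78.81%.

78.81%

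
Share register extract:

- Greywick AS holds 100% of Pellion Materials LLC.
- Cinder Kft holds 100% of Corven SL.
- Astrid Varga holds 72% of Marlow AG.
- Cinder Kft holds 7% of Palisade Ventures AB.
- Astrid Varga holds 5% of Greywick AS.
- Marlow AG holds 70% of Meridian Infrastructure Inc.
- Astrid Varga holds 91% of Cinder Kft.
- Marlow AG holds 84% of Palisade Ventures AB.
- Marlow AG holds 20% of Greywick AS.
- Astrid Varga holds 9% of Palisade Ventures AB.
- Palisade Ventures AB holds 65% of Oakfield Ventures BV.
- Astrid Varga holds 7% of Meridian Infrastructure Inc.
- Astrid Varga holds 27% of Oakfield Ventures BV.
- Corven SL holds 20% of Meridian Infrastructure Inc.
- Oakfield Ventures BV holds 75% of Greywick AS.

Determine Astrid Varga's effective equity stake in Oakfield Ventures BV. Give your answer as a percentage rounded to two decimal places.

76.30%

Astrid reaches Oakfield along 4 paths.
Direct stake: 27% = 27%.
Via Marlow → Palisade: 72% × 84% × 65% = 39.312%.
Via Palisade: 9% × 65% = 5.85%.
Via Cinder → Palisade: 91% × 7% × 65% = 4.1405%.
Total: 27% + 39.312% + 5.85% + 4.1405% = 76.3025%.
Rounded: 76.30%.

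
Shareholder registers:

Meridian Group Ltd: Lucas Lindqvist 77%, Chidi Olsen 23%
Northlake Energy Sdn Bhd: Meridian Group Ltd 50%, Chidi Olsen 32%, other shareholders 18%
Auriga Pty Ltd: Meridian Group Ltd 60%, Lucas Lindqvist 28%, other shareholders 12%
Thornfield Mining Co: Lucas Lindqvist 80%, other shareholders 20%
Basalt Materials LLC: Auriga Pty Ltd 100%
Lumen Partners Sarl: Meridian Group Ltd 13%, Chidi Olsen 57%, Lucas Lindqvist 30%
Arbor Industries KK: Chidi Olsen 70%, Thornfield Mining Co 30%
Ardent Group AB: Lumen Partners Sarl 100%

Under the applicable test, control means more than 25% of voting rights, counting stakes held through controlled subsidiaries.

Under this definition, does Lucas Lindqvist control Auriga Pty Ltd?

Lucas holds 77% of Meridian, so Lucas controls Meridian.
Meridian and Lucas together hold 60% + 28% = 88% of Auriga, so Lucas controls Auriga.

Yes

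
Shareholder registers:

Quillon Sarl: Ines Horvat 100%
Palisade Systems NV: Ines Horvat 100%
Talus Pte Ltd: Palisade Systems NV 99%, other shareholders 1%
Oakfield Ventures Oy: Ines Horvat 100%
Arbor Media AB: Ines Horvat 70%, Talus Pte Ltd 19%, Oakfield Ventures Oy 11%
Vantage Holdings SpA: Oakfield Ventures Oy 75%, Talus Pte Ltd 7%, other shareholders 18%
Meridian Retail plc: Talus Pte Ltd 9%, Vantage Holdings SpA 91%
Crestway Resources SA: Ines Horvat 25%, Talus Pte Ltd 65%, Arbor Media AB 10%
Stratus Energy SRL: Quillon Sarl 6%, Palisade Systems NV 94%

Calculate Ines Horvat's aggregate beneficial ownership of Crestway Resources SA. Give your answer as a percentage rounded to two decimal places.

99.33%

Ines reaches Crestway along 5 paths.
Direct stake: 25% = 25%.
Via Palisade → Talus: 100% × 99% × 65% = 64.35%.
Via Arbor: 70% × 10% = 7%.
Via Palisade → Talus → Arbor: 100% × 99% × 19% × 10% = 1.881%.
Via Oakfield → Arbor: 100% × 11% × 10% = 1.1%.
Total: 25% + 64.35% + 7% + 1.881% + 1.1% = 99.331%.
Rounded: 99.33%.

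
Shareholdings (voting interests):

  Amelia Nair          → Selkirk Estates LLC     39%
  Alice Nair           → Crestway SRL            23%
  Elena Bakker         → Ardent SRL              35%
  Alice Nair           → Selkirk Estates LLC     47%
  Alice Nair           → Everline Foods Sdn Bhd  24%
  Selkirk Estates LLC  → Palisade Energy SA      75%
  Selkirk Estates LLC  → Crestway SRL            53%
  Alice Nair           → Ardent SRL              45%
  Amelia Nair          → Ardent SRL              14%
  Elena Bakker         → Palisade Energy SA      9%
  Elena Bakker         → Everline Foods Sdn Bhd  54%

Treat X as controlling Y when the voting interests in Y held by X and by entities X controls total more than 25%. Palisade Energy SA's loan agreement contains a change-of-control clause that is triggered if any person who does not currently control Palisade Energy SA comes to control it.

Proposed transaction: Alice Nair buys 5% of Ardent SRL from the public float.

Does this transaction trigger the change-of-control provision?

The purchase changes only Alice's holdings, so Alice is the only person who could newly come to control Palisade.
Alice holds 47% of Selkirk, so Alice controls Selkirk.
Selkirk holds 75% of Palisade, so Alice controls Palisade.
So Alice already controls Palisade before the transaction.
After the purchase, Alice's direct stake in Ardent rises to 45% + 5% = 50%.
Alice controlled Palisade already, so this is not a new person acquiring control; every other person's position is unchanged or reduced.
No new person acquires control, so the clause is not triggered.

No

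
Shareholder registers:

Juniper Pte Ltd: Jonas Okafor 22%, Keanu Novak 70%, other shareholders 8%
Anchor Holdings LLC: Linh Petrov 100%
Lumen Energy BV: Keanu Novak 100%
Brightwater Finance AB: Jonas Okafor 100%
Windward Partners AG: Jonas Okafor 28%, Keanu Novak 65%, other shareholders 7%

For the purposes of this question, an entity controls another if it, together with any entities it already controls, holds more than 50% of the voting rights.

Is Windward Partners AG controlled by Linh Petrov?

Linh holds 100% of Anchor, so Linh controls Anchor.
Neither Linh nor any entity Linh controls holds any voting interest in Windward.
So Linh does not control Windward.

No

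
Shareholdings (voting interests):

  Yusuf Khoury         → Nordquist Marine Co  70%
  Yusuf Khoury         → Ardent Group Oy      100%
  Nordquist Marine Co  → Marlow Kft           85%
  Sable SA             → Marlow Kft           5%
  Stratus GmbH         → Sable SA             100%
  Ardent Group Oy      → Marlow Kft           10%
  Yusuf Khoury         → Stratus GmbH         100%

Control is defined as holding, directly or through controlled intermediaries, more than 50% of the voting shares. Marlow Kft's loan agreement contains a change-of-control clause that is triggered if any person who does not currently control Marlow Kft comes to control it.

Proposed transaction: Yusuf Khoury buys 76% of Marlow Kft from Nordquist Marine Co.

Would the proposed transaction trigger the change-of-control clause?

No

The purchase adds only to Yusuf's holdings (Nordquist's stake shrinks), so Yusuf is the only person who could newly come to control Marlow.
Yusuf holds 100% of Stratus, so Yusuf controls Stratus.
Stratus holds 100% of Sable, so Yusuf controls Sable.
Yusuf holds 100% of Ardent, so Yusuf controls Ardent.
Yusuf holds 70% of Nordquist, so Yusuf controls Nordquist.
Nordquist and Ardent and Sable together hold 85% + 10% + 5% = 100% of Marlow, so Yusuf controls Marlow.
So Yusuf already controls Marlow before the transaction.
After the purchase, Yusuf holds 76% of Marlow directly, and Nordquist's stake falls to 9%.
Yusuf controlled Marlow already, so this is not a new person acquiring control; every other person's position is unchanged or reduced.
No new person acquires control, so the clause is not triggered.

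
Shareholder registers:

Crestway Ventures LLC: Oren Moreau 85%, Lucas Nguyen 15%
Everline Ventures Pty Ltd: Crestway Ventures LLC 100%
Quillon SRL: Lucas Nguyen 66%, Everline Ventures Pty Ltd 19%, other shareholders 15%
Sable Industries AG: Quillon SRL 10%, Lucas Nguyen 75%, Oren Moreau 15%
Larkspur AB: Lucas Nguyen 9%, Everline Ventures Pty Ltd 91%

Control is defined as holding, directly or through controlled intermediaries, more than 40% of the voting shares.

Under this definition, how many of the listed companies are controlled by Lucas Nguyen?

Lucas holds 66% of Quillon, so Lucas controls Quillon.
Quillon and Lucas together hold 10% + 75% = 85% of Sable, so Lucas controls Sable.
No other company's threshold is met.
Lucas controls 2 companies.

2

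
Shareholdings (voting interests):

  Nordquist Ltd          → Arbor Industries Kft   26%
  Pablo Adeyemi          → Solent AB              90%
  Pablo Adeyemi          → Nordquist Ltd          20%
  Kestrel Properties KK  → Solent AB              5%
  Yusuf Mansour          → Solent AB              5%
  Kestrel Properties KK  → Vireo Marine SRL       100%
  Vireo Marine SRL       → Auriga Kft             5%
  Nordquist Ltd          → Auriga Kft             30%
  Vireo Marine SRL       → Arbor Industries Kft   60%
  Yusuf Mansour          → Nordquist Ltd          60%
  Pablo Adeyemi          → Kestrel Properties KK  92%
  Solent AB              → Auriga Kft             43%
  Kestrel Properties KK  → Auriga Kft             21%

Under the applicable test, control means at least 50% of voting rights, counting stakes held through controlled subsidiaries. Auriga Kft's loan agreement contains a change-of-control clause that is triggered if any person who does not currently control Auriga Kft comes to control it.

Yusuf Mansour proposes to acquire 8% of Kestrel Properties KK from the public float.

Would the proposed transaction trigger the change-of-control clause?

The purchase changes only Yusuf's holdings, so Yusuf is the only person who could newly come to control Auriga.
Yusuf holds 60% of Nordquist, so Yusuf controls Nordquist.
In Auriga, Yusuf's side holds only 30%, not ≥ 50%.
So before the transaction, Yusuf does not control Auriga.
After the purchase, Yusuf holds 8% of Kestrel directly.
Yusuf's side now holds 8% of Kestrel, not ≥ 50%, so Yusuf still does not control Kestrel.
After the transaction, Yusuf's side holds 30% of Auriga, not ≥ 50%, so Yusuf still does not control Auriga.
No new person acquires control, so the clause is not triggered.

No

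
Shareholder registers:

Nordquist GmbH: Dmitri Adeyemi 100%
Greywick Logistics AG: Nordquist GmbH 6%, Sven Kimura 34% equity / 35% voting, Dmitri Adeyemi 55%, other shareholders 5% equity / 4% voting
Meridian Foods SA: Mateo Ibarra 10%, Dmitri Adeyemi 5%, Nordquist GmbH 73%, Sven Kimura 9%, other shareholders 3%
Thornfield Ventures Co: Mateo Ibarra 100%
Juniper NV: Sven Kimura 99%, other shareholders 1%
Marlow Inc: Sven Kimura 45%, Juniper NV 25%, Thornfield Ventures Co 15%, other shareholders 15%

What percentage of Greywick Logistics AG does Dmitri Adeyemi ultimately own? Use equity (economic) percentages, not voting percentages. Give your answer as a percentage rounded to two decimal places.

61.00%

Dmitri reaches Greywick along 2 paths.
Via Nordquist: 100% × 6% = 6%.
Direct stake: 55% = 55%.
Total: 6% + 55% = 61%.
Rounded: 61.00%.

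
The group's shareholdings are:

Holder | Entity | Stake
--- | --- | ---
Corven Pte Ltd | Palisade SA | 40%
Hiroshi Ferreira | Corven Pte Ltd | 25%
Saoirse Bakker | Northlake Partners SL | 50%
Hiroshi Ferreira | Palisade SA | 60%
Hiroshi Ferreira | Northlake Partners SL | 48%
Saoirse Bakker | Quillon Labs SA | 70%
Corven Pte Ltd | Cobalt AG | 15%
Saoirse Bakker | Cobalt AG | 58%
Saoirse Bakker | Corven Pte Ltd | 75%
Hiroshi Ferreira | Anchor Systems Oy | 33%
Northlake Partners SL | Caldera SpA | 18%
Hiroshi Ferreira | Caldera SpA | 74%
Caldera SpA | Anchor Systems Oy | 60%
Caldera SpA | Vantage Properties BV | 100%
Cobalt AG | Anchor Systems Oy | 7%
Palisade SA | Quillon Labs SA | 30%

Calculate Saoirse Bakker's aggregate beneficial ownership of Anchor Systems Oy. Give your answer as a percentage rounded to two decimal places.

10.25%

Saoirse reaches Anchor along 3 paths.
Via Corven → Cobalt: 75% × 15% × 7% = 0.7875%.
Via Cobalt: 58% × 7% = 4.06%.
Via Northlake → Caldera: 50% × 18% × 60% = 5.4%.
Total: 0.7875% + 4.06% + 5.4% = 10.2475%.
Rounded: 10.25%.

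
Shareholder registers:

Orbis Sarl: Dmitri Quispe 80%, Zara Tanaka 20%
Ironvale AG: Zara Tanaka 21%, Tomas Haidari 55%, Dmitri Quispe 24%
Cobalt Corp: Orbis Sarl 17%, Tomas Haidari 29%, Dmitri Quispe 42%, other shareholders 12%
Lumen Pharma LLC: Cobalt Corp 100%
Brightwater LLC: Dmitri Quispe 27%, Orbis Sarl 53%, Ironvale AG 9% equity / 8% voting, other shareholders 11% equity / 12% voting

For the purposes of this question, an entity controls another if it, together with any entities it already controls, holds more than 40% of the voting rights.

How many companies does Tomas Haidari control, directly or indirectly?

Tomas holds 55% of Ironvale, so Tomas controls Ironvale.
No other company's threshold is met.
Tomas controls 1 company.

1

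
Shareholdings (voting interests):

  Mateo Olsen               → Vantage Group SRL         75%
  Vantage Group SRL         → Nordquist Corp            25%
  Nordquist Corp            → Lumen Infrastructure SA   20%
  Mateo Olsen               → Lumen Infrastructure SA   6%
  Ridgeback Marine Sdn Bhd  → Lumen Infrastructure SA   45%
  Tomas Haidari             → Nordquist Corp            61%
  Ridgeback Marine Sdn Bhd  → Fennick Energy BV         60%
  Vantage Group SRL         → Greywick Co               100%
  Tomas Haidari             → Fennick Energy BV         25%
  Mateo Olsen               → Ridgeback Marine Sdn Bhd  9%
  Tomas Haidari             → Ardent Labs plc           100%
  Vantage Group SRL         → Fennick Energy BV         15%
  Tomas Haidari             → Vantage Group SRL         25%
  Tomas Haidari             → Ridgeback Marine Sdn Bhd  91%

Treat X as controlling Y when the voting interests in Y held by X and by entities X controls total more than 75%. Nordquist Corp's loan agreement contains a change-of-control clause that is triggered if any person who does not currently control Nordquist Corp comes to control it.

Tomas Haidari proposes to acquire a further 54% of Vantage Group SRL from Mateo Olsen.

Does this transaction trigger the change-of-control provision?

Yes

The purchase adds only to Tomas's holdings (Mateo's stake shrinks), so Tomas is the only person who could newly come to control Nordquist.
Tomas holds 91% of Ridgeback, so Tomas controls Ridgeback.
Tomas holds 100% of Ardent, so Tomas controls Ardent.
Tomas and Ridgeback together hold 25% + 60% = 85% of Fennick, so Tomas controls Fennick.
In Nordquist, Tomas's side holds only 61%, not > 75%.
So before the transaction, Tomas does not control Nordquist.
After the purchase, Tomas's direct stake in Vantage rises to 25% + 54% = 79%, and Mateo's stake falls to 21%.
Tomas holds 79% of Vantage, so Tomas controls Vantage.
Vantage and Tomas together hold 25% + 61% = 86% of Nordquist, so Tomas controls Nordquist.
Tomas did not control Nordquist before and does after, so the clause is triggered.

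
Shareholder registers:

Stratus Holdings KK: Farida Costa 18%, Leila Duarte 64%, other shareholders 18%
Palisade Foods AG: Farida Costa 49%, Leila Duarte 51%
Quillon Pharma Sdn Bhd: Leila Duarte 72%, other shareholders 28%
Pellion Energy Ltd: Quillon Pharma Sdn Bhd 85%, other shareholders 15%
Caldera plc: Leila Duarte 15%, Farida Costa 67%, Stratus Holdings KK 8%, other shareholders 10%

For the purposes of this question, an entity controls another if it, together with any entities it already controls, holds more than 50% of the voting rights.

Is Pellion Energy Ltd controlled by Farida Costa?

No

Farida holds 67% of Caldera, so Farida controls Caldera.
Neither Farida nor any entity Farida controls holds any voting interest in Pellion.
So Farida does not control Pellion.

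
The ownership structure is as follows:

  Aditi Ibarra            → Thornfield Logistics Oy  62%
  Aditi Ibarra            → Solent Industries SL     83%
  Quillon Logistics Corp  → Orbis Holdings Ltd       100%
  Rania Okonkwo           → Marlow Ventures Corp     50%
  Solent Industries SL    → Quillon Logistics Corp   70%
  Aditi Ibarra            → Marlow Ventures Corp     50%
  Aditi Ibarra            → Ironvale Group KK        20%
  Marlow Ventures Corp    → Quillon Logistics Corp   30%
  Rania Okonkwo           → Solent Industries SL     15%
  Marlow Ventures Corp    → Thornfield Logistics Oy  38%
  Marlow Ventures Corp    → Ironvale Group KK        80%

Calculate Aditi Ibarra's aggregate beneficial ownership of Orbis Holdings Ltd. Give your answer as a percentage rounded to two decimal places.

Aditi reaches Orbis along 2 paths.
Via Marlow → Quillon: 50% × 30% × 100% = 15%.
Via Solent → Quillon: 83% × 70% × 100% = 58.1%.
Total: 15% + 58.1% = 73.1%.
Rounded: 73.10%.

73.10%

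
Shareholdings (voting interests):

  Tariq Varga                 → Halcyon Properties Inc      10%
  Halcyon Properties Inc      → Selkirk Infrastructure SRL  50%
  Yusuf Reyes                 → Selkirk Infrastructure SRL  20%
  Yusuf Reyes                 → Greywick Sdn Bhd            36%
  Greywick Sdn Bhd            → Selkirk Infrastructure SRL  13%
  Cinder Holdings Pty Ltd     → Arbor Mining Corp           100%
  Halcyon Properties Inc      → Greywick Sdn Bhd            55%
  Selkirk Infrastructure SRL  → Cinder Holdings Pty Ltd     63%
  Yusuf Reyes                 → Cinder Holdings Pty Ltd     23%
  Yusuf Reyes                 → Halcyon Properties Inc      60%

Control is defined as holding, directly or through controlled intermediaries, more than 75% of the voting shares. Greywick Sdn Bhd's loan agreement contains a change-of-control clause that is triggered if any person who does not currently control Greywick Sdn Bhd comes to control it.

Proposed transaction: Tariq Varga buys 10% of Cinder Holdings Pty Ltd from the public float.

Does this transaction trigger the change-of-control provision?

The purchase changes only Tariq's holdings, so Tariq is the only person who could newly come to control Greywick.
Tariq's largest direct stake is 10% in Halcyon, which does not meet the threshold, so Tariq controls no company.
Neither Tariq nor any entity Tariq controls holds any voting interest in Greywick.
So before the transaction, Tariq does not control Greywick.
After the purchase, Tariq holds 10% of Cinder directly.
Tariq's side now holds 10% of Cinder, not > 75%, so Tariq still does not control Cinder.
After the transaction, neither Tariq nor any entity Tariq controls holds a voting interest in Greywick, so Tariq still does not control it.
No new person acquires control, so the clause is not triggered.

No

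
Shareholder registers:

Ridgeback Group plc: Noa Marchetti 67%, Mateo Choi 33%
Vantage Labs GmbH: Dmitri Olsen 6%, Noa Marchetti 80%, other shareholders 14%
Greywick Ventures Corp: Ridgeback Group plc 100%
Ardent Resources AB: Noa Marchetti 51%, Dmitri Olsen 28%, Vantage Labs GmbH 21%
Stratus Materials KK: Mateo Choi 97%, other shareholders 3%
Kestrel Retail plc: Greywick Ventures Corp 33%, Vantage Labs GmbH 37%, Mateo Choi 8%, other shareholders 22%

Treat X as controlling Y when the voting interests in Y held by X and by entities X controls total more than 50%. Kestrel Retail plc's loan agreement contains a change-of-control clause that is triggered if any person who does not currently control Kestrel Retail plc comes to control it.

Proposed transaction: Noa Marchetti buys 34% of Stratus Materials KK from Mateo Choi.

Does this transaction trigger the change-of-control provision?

No

The purchase adds only to Noa's holdings (Mateo's stake shrinks), so Noa is the only person who could newly come to control Kestrel.
Noa holds 67% of Ridgeback, so Noa controls Ridgeback.
Ridgeback holds 100% of Greywick, so Noa controls Greywick.
Noa holds 80% of Vantage, so Noa controls Vantage.
Greywick and Vantage together hold 33% + 37% = 70% of Kestrel, so Noa controls Kestrel.
So Noa already controls Kestrel before the transaction.
After the purchase, Noa holds 34% of Stratus directly, and Mateo's stake falls to 63%.
Noa controlled Kestrel already, so this is not a new person acquiring control; every other person's position is unchanged or reduced.
No new person acquires control, so the clause is not triggered.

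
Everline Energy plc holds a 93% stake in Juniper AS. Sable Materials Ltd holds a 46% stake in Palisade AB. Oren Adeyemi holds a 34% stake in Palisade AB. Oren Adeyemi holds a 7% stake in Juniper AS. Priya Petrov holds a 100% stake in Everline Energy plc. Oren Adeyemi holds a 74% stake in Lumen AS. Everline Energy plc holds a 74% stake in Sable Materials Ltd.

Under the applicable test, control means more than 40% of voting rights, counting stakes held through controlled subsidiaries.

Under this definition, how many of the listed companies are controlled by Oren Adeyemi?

1

Oren holds 74% of Lumen, so Oren controls Lumen.
No other company's threshold is met.
Oren controls 1 company.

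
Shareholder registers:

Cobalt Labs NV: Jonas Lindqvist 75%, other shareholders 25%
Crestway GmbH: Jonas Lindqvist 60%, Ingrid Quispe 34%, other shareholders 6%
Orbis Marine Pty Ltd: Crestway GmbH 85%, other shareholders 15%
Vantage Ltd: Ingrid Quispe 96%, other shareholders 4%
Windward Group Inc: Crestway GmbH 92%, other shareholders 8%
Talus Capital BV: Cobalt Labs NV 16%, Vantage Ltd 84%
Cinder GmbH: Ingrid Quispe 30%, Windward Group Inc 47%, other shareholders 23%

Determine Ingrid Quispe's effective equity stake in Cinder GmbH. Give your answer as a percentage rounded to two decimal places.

Ingrid reaches Cinder along 2 paths.
Direct stake: 30% = 30%.
Via Crestway → Windward: 34% × 92% × 47% = 14.7016%.
Total: 30% + 14.7016% = 44.7016%.
Rounded: 44.70%.

44.70%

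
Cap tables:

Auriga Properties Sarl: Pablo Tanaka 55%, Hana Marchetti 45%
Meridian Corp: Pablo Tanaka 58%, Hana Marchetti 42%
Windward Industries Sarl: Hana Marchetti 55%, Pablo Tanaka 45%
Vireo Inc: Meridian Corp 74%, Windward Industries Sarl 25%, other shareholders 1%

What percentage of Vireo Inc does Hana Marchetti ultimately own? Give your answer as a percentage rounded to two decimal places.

Hana reaches Vireo along 2 paths.
Via Meridian: 42% × 74% = 31.08%.
Via Windward: 55% × 25% = 13.75%.
Total: 31.08% + 13.75% = 44.83%.

44.83%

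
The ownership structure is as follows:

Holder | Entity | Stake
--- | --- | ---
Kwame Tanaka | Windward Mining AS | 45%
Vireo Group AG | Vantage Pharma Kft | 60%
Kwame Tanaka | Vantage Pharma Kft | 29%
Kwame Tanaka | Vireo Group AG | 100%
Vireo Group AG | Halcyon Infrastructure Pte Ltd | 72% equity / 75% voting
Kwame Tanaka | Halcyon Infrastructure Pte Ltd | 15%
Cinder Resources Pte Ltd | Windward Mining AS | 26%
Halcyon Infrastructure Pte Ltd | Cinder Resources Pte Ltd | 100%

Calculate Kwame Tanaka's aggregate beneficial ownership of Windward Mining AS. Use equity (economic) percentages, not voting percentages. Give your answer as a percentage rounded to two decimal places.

Kwame reaches Windward along 3 paths.
Via Vireo → Halcyon → Cinder: 100% × 72% × 100% × 26% = 18.72%.
Via Halcyon → Cinder: 15% × 100% × 26% = 3.9%.
Direct stake: 45% = 45%.
Total: 18.72% + 3.9% + 45% = 67.62%.

67.62%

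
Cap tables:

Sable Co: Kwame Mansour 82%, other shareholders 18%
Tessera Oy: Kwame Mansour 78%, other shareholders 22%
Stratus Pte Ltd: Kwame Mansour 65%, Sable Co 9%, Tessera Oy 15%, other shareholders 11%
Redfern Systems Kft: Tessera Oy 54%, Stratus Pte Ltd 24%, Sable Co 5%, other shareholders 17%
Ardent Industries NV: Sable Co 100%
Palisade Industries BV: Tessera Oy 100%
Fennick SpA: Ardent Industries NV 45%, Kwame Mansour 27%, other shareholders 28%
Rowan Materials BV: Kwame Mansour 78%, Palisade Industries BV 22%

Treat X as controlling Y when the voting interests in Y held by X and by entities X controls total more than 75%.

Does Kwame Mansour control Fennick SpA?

Kwame holds 82% of Sable, so Kwame controls Sable.
Kwame holds 78% of Tessera, so Kwame controls Tessera.
Kwame and Sable and Tessera together hold 65% + 9% + 15% = 89% of Stratus, so Kwame controls Stratus.
Tessera and Stratus and Sable together hold 54% + 24% + 5% = 83% of Redfern, so Kwame controls Redfern.
Sable holds 100% of Ardent, so Kwame controls Ardent.
Tessera holds 100% of Palisade, so Kwame controls Palisade.
Kwame and Palisade together hold 78% + 22% = 100% of Rowan, so Kwame controls Rowan.
In Fennick, Kwame's side holds only 45% + 27% = 72%, not > 75%.
So Kwame does not control Fennick.

No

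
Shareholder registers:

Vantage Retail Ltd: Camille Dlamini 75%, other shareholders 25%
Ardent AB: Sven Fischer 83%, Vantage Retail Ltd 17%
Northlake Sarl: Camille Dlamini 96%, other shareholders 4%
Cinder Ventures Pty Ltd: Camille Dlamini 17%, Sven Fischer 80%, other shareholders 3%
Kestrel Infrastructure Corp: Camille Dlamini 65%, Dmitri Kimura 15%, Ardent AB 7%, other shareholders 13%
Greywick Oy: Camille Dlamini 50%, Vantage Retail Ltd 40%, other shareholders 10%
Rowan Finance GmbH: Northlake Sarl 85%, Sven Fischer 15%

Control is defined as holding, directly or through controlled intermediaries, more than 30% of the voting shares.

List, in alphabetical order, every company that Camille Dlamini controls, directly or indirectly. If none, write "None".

Camille holds 75% of Vantage, so Camille controls Vantage.
Camille holds 96% of Northlake, so Camille controls Northlake.
Camille holds 65% of Kestrel, so Camille controls Kestrel.
Camille and Vantage together hold 50% + 40% = 90% of Greywick, so Camille controls Greywick.
Northlake holds 85% of Rowan, so Camille controls Rowan.
No other company's threshold is met.

Greywick Oy, Kestrel Infrastructure Corp, Northlake Sarl, Rowan Finance GmbH, Vantage Retail Ltd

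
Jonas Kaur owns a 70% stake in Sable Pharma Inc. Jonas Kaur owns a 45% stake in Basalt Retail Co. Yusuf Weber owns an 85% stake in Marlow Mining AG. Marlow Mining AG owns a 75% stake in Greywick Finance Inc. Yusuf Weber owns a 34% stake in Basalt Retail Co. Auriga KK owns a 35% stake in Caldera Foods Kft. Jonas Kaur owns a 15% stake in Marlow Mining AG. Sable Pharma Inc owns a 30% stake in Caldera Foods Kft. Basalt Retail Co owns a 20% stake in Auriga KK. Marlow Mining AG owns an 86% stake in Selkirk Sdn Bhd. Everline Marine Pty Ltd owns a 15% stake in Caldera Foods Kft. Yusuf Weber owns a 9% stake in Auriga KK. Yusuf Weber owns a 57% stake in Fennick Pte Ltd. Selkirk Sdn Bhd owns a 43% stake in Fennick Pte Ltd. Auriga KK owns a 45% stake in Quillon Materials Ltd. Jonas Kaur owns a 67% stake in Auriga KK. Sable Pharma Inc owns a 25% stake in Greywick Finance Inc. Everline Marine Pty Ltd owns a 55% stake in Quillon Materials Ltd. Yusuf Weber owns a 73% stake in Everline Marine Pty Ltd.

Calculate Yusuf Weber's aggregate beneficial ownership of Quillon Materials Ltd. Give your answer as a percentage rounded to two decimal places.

Yusuf reaches Quillon along 3 paths.
Via Everline: 73% × 55% = 40.15%.
Via Auriga: 9% × 45% = 4.05%.
Via Basalt → Auriga: 34% × 20% × 45% = 3.06%.
Total: 40.15% + 4.05% + 3.06% = 47.26%.

47.26%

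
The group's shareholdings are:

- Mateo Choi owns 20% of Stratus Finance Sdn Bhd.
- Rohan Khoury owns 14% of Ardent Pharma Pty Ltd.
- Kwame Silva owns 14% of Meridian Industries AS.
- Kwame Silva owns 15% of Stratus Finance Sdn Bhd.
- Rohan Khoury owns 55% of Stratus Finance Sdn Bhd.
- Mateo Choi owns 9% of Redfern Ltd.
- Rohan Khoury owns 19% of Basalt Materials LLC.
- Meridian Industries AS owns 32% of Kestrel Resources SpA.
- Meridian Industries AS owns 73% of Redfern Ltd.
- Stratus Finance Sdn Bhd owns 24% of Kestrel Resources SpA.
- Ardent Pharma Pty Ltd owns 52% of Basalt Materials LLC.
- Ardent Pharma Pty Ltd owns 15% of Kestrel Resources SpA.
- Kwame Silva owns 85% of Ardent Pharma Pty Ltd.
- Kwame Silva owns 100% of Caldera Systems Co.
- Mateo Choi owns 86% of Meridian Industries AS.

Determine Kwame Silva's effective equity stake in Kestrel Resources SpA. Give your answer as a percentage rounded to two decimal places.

Kwame reaches Kestrel along 3 paths.
Via Ardent: 85% × 15% = 12.75%.
Via Stratus: 15% × 24% = 3.6%.
Via Meridian: 14% × 32% = 4.48%.
Total: 12.75% + 3.6% + 4.48% = 20.83%.

20.83%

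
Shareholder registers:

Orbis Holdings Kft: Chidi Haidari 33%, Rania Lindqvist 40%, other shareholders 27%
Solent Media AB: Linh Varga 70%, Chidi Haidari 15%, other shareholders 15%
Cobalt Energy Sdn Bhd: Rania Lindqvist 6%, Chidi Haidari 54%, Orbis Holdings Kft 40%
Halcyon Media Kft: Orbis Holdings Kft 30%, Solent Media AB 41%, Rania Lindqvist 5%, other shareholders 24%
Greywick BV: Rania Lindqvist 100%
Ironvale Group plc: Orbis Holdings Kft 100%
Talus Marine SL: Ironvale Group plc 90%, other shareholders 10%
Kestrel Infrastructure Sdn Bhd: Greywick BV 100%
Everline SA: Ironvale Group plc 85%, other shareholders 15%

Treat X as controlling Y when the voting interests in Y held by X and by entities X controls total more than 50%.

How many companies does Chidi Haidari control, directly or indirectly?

Chidi holds 54% of Cobalt, so Chidi controls Cobalt.
No other company's threshold is met.
Chidi controls 1 company.

1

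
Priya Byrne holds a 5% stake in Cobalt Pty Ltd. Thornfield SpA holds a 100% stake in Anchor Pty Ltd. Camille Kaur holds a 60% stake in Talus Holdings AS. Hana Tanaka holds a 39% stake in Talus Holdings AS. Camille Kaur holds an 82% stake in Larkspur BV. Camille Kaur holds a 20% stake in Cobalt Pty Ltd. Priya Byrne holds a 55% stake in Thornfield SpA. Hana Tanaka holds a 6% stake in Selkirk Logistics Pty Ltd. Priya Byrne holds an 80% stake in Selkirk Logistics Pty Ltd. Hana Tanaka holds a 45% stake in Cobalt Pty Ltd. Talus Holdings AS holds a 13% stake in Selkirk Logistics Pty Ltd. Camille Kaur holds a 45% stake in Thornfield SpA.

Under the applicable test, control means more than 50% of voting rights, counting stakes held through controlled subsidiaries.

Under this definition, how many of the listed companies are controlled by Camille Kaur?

Camille holds 82% of Larkspur, so Camille controls Larkspur.
Camille holds 60% of Talus, so Camille controls Talus.
No other company's threshold is met.
Camille controls 2 companies.

2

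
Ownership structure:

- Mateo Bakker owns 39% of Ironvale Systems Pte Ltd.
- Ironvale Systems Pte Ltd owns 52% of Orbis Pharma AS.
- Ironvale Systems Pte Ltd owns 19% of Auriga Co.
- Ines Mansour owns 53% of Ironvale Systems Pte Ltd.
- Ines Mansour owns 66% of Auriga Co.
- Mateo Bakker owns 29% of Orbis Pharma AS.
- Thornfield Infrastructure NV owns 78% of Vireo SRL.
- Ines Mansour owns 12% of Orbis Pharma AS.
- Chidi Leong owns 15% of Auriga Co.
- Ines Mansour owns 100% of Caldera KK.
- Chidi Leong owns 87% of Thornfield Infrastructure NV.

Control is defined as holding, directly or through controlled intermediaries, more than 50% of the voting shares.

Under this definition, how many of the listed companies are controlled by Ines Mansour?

Ines holds 53% of Ironvale, so Ines controls Ironvale.
Ironvale and Ines together hold 52% + 12% = 64% of Orbis, so Ines controls Orbis.
Ironvale and Ines together hold 19% + 66% = 85% of Auriga, so Ines controls Auriga.
Ines holds 100% of Caldera, so Ines controls Caldera.
No other company's threshold is met.
Ines controls 4 companies.

4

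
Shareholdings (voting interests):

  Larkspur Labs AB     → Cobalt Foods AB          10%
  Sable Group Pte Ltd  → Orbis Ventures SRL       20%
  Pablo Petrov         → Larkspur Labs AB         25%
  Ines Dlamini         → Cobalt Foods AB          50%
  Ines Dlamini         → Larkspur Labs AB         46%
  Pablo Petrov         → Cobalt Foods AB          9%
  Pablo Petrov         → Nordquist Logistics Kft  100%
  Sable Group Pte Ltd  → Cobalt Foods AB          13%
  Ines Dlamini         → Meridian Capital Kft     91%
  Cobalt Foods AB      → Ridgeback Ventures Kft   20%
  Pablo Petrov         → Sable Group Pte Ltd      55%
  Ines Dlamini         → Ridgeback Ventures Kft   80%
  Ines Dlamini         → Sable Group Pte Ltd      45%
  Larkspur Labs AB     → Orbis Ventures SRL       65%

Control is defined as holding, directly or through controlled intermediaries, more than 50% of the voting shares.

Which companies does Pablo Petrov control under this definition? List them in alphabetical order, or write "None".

Nordquist Logistics Kft, Sable Group Pte Ltd

Pablo holds 55% of Sable, so Pablo controls Sable.
Pablo holds 100% of Nordquist, so Pablo controls Nordquist.
No other company's threshold is met.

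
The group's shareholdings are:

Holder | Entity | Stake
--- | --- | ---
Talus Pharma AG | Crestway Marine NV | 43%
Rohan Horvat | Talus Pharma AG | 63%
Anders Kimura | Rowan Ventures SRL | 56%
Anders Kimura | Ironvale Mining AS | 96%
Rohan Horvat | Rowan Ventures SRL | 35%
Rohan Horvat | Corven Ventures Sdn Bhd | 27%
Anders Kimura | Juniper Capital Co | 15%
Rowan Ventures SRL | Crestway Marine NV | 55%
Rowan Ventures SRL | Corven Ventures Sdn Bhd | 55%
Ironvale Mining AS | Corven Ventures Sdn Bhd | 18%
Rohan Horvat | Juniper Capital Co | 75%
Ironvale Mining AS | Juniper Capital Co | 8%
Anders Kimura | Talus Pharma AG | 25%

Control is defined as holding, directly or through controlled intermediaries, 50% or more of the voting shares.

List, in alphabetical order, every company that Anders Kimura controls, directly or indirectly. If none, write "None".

Corven Ventures Sdn Bhd, Crestway Marine NV, Ironvale Mining AS, Rowan Ventures SRL

Anders holds 56% of Rowan, so Anders controls Rowan.
Anders holds 96% of Ironvale, so Anders controls Ironvale.
Rowan holds 55% of Crestway, so Anders controls Crestway.
Rowan and Ironvale together hold 55% + 18% = 73% of Corven, so Anders controls Corven.
No other company's threshold is met.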